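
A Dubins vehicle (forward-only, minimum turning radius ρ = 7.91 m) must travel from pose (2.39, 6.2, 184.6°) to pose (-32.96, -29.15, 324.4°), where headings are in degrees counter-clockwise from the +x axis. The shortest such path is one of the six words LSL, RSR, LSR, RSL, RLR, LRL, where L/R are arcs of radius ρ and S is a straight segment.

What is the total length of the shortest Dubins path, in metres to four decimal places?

Let ψ = atan2(Δy, Δx) = atan2(-35.35, -35.35) = -135.0000° be the start→goal bearing.
Normalize: d = |goal − start| / ρ = 49.992449/7.91 = 6.320158, α = (θ_start − ψ) mod 360° = 319.6000° = 5.578072 rad, β = (θ_goal − ψ) mod 360° = 99.4000° = 1.734857 rad.
Common terms: sin α = -0.648120, cos α = 0.761538, sin β = 0.986572, cos β = -0.163326, cos(α−β) = -0.763796, d² = 39.944397. Work in radians in the unit-radius frame; every candidate has L = ρ·(t + p + q).
LSL: p² = 2 + d² − 2cos(α−β) + 2d(sin α − sin β) = 22.808965; p = √p² = 4.775873; φ = atan2(cos β − cos α, d + sin α − sin β) = -0.194885 rad; t = (φ − α) mod 2π = 0.510228 rad, q = (β − φ) mod 2π = 1.929742 rad → L = 7.91·(0.510228 + 4.775873 + 1.929742) = 7.91·7.215843 = 57.077322 m
RSR: p² = 2 + d² − 2cos(α−β) + 2d(sin β − sin α) = 64.135013; p = √p² = 8.008434; φ = atan2(cos α − cos β, d − sin α + sin β) = 0.115745 rad; t = (α − φ) mod 2π = 5.462328 rad, q = (φ − β) mod 2π = 4.664073 rad → L = 7.91·(5.462328 + 8.008434 + 4.664073) = 7.91·18.134834 = 143.446538 m
LSR: p² = d² − 2 + 2cos(α−β) + 2d(sin α + sin β) = 40.694948; p = √p² = 6.379259; φ = atan2(−cos α − cos β, d + sin α + sin β) − atan2(−2, p) = 0.214210 rad; t = (φ − α) mod 2π = 0.919323 rad, q = (φ − β) mod 2π = 4.762538 rad → L = 7.91·(0.919323 + 6.379259 + 4.762538) = 7.91·12.061121 = 95.403467 m
RSL: p² = d² − 2 + 2cos(α−β) − 2d(sin α + sin β) = 32.138661; p = √p² = 5.669097; φ = atan2(cos α + cos β, d − sin α − sin β) − atan2(2, p) = -0.239482 rad; t = (α − φ) mod 2π = 5.817555 rad, q = (β − φ) mod 2π = 1.974340 rad → L = 7.91·(5.817555 + 5.669097 + 1.974340) = 7.91·13.460992 = 106.476443 m
RLR: c = (6 − d² + 2cos(α−β) + 2d(sin α − sin β))/8 = -7.016877, |c| > 1 → infeasible
LRL: c = (6 − d² + 2cos(α−β) − 2d(sin α − sin β))/8 = -1.851121, |c| > 1 → infeasible
Shortest: LSL with L = 57.077322 m ≈ 57.0773 m

57.0773 m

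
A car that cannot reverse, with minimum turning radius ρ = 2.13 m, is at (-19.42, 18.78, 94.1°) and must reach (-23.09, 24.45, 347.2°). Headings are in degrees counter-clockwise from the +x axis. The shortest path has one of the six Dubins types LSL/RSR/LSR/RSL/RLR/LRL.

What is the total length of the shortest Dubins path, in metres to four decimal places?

Let ψ = atan2(Δy, Δx) = atan2(5.67, -3.67) = 122.9136° be the start→goal bearing.
Normalize: d = |goal − start| / ρ = 6.754095/2.13 = 3.170937, α = (θ_start − ψ) mod 360° = 331.1864° = 5.780293 rad, β = (θ_goal − ψ) mod 360° = 224.2864° = 3.914536 rad.
Common terms: sin α = -0.481962, cos α = 0.876192, sin β = -0.698245, cos β = -0.715859, cos(α−β) = -0.290702, d² = 10.054839. Work in radians in the unit-radius frame; every candidate has L = ρ·(t + p + q).
LSL: p² = 2 + d² − 2cos(α−β) + 2d(sin α − sin β) = 14.007884; p = √p² = 3.742711; φ = atan2(cos β − cos α, d + sin α − sin β) = -0.439375 rad; t = (φ − α) mod 2π = 0.063518 rad, q = (β − φ) mod 2π = 4.353911 rad → L = 2.13·(0.063518 + 3.742711 + 4.353911) = 2.13·8.160139 = 17.381096 m
RSR: p² = 2 + d² − 2cos(α−β) + 2d(sin β − sin α) = 11.264604; p = √p² = 3.356278; φ = atan2(cos α − cos β, d − sin α + sin β) = 0.494226 rad; t = (α − φ) mod 2π = 5.286067 rad, q = (φ − β) mod 2π = 2.862875 rad → L = 2.13·(5.286067 + 3.356278 + 2.862875) = 2.13·11.505221 = 24.506120 m
LSR: p² = d² − 2 + 2cos(α−β) + 2d(sin α + sin β) = -0.011289 < 0 → infeasible
RSL: p² = d² − 2 + 2cos(α−β) − 2d(sin α + sin β) = 14.958159; p = √p² = 3.867578; φ = atan2(cos α + cos β, d − sin α − sin β) − atan2(2, p) = -0.440417 rad; t = (α − φ) mod 2π = 6.220710 rad, q = (β − φ) mod 2π = 4.354953 rad → L = 2.13·(6.220710 + 3.867578 + 4.354953) = 2.13·14.443241 = 30.764104 m
RLR: c = (6 − d² + 2cos(α−β) + 2d(sin α − sin β))/8 = -0.408075; p = 2π − arccos c = 4.292044 rad; φ = atan2(cos α − cos β, d − sin α + sin β) = 0.494226 rad; t = (α − φ + p/2) mod 2π = 1.148904 rad, q = (α − β − t + p) mod 2π = 5.008897 rad → L = 2.13·(1.148904 + 4.292044 + 5.008897) = 2.13·10.449845 = 22.258170 m
LRL: c = (6 − d² + 2cos(α−β) − 2d(sin α − sin β))/8 = -0.750985; p = 2π − arccos c = 3.862836 rad; φ = atan2(cos β − cos α, d + sin α − sin β) = -0.439375 rad; t = (φ − α + p/2) mod 2π = 1.994936 rad, q = (β − α − t + p) mod 2π = 0.002143 rad → L = 2.13·(1.994936 + 3.862836 + 0.002143) = 2.13·5.859915 = 12.481618 m
Shortest: LRL with L = 12.481618 m ≈ 12.4816 m

12.4816 m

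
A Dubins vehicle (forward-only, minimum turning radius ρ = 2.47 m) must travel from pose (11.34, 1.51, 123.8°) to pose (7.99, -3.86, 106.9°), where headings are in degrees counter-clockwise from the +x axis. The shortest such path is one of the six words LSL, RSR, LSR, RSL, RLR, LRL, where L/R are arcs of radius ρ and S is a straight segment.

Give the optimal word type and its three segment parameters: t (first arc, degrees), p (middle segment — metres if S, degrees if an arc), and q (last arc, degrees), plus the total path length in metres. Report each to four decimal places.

LSL: t = 108.3677°, p = 5.9685 m, q = 234.7323°, L = 20.7594 m

Let ψ = atan2(Δy, Δx) = atan2(-5.37, -3.35) = -121.9574° be the start→goal bearing.
Normalize: d = |goal − start| / ρ = 6.329250/2.47 = 2.562449, α = (θ_start − ψ) mod 360° = 245.7574° = 4.289276 rad, β = (θ_goal − ψ) mod 360° = 228.8574° = 3.994315 rad.
Common terms: sin α = -0.911815, cos α = -0.410601, sin β = -0.753074, cos β = -0.657935, cos(α−β) = 0.956814, d² = 6.566146. Work in radians in the unit-radius frame; every candidate has L = ρ·(t + p + q).
LSL: p² = 2 + d² − 2cos(α−β) + 2d(sin α − sin β) = 5.838989; p = √p² = 2.416400; φ = atan2(cos β − cos α, d + sin α − sin β) = -0.102536 rad; t = (φ − α) mod 2π = 1.891373 rad, q = (β − φ) mod 2π = 4.096851 rad → L = 2.47·(1.891373 + 2.416400 + 4.096851) = 2.47·8.404625 = 20.759423 m
RSR: p² = 2 + d² − 2cos(α−β) + 2d(sin β − sin α) = 7.466048; p = √p² = 2.732407; φ = atan2(cos α − cos β, d − sin α + sin β) = 0.090643 rad; t = (α − φ) mod 2π = 4.198633 rad, q = (φ − β) mod 2π = 2.379513 rad → L = 2.47·(4.198633 + 2.732407 + 2.379513) = 2.47·9.310553 = 22.997066 m
LSR: p² = d² − 2 + 2cos(α−β) + 2d(sin α + sin β) = -2.052617 < 0 → infeasible
RSL: p² = d² − 2 + 2cos(α−β) − 2d(sin α + sin β) = 15.012163; p = √p² = 3.874553; φ = atan2(cos α + cos β, d − sin α − sin β) − atan2(2, p) = -0.724097 rad; t = (α − φ) mod 2π = 5.013372 rad, q = (β − φ) mod 2π = 4.718412 rad → L = 2.47·(5.013372 + 3.874553 + 4.718412) = 2.47·13.606338 = 33.607654 m
RLR: c = (6 − d² + 2cos(α−β) + 2d(sin α − sin β))/8 = 0.066744; p = 2π − arccos c = 4.779183 rad; φ = atan2(cos α − cos β, d − sin α + sin β) = 0.090643 rad; t = (α − φ + p/2) mod 2π = 0.305039 rad, q = (α − β − t + p) mod 2π = 4.769104 rad → L = 2.47·(0.305039 + 4.779183 + 4.769104) = 2.47·9.853326 = 24.337715 m
LRL: c = (6 − d² + 2cos(α−β) − 2d(sin α − sin β))/8 = 0.270126; p = 2π − arccos c = 4.985913 rad; φ = atan2(cos β − cos α, d + sin α − sin β) = -0.102536 rad; t = (φ − α + p/2) mod 2π = 4.384330 rad, q = (β − α − t + p) mod 2π = 0.306623 rad → L = 2.47·(4.384330 + 4.985913 + 0.306623) = 2.47·9.676866 = 23.901859 m
Shortest: LSL with L = 20.759423 m ≈ 20.7594 m
Convert LSL to answer units (arcs ×180/π): t = 1.891373·180/π = 108.3677°, p = ρ·p = 2.47·2.416400 = 5.9685 m, q = 4.096851·180/π = 234.7323°, L = 20.7594 m.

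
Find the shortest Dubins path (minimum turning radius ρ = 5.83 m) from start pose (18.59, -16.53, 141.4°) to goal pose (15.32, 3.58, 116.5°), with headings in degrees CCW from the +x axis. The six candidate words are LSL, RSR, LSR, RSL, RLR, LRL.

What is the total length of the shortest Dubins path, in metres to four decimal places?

Let ψ = atan2(Δy, Δx) = atan2(20.11, -3.27) = 99.2358° be the start→goal bearing.
Normalize: d = |goal − start| / ρ = 20.374126/5.83 = 3.494704, α = (θ_start − ψ) mod 360° = 42.1642° = 0.735904 rad, β = (θ_goal − ψ) mod 360° = 17.2642° = 0.301317 rad.
Common terms: sin α = 0.671258, cos α = 0.741224, sin β = 0.296779, cos β = 0.954946, cos(α−β) = 0.907044, d² = 12.212958. Work in radians in the unit-radius frame; every candidate has L = ρ·(t + p + q).
LSL: p² = 2 + d² − 2cos(α−β) + 2d(sin α − sin β) = 15.016258; p = √p² = 3.875082; φ = atan2(cos β − cos α, d + sin α − sin β) = 0.055181 rad; t = (φ − α) mod 2π = 5.602462 rad, q = (β − φ) mod 2π = 0.246136 rad → L = 5.83·(5.602462 + 3.875082 + 0.246136) = 5.83·9.723680 = 56.689055 m
RSR: p² = 2 + d² − 2cos(α−β) + 2d(sin β − sin α) = 9.781481; p = √p² = 3.127536; φ = atan2(cos α − cos β, d − sin α + sin β) = -0.068389 rad; t = (α − φ) mod 2π = 0.804293 rad, q = (φ − β) mod 2π = 5.913479 rad → L = 5.83·(0.804293 + 3.127536 + 5.913479) = 5.83·9.845308 = 57.398147 m
LSR: p² = d² − 2 + 2cos(α−β) + 2d(sin α + sin β) = 18.793047; p = √p² = 4.335095; φ = atan2(−cos α − cos β, d + sin α + sin β) − atan2(−2, p) = 0.069042 rad; t = (φ − α) mod 2π = 5.616323 rad, q = (φ − β) mod 2π = 6.050910 rad → L = 5.83·(5.616323 + 4.335095 + 6.050910) = 5.83·16.002327 = 93.293567 m
RSL: p² = d² − 2 + 2cos(α−β) − 2d(sin α + sin β) = 5.261045; p = √p² = 2.293697; φ = atan2(cos α + cos β, d − sin α − sin β) − atan2(2, p) = -0.125894 rad; t = (α − φ) mod 2π = 0.861799 rad, q = (β − φ) mod 2π = 0.427212 rad → L = 5.83·(0.861799 + 2.293697 + 0.427212) = 5.83·3.582707 = 20.887183 m
RLR: c = (6 − d² + 2cos(α−β) + 2d(sin α − sin β))/8 = -0.222685; p = 2π − arccos c = 4.487821 rad; φ = atan2(cos α − cos β, d − sin α + sin β) = -0.068389 rad; t = (α − φ + p/2) mod 2π = 3.048204 rad, q = (α − β − t + p) mod 2π = 1.874204 rad → L = 5.83·(3.048204 + 4.487821 + 1.874204) = 5.83·9.410229 = 54.861636 m
LRL: c = (6 − d² + 2cos(α−β) − 2d(sin α − sin β))/8 = -0.877032; p = 2π − arccos c = 3.642739 rad; φ = atan2(cos β − cos α, d + sin α − sin β) = 0.055181 rad; t = (φ − α + p/2) mod 2π = 1.140646 rad, q = (β − α − t + p) mod 2π = 2.067506 rad → L = 5.83·(1.140646 + 3.642739 + 2.067506) = 5.83·6.850891 = 39.940697 m
Shortest: RSL with L = 20.887183 m ≈ 20.8872 m

20.8872 m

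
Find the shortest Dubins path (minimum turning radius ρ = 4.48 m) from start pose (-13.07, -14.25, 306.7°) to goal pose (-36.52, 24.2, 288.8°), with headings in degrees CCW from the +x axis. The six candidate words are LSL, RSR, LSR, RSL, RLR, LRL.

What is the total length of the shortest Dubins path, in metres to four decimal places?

70.3947 m

Let ψ = atan2(Δy, Δx) = atan2(38.45, -23.45) = 121.3783° be the start→goal bearing.
Normalize: d = |goal − start| / ρ = 45.036707/4.48 = 10.052836, α = (θ_start − ψ) mod 360° = 185.3217° = 3.234474 rad, β = (θ_goal − ψ) mod 360° = 167.4217° = 2.922060 rad.
Common terms: sin α = -0.092748, cos α = -0.995690, sin β = 0.217774, cos β = -0.975999, cos(α−β) = 0.951594, d² = 101.059520. Work in radians in the unit-radius frame; every candidate has L = ρ·(t + p + q).
LSL: p² = 2 + d² − 2cos(α−β) + 2d(sin α − sin β) = 94.913092; p = √p² = 9.742335; φ = atan2(cos β − cos α, d + sin α − sin β) = 0.002021 rad; t = (φ − α) mod 2π = 3.050733 rad, q = (β − φ) mod 2π = 2.920039 rad → L = 4.48·(3.050733 + 9.742335 + 2.920039) = 4.48·15.713106 = 70.394717 m
RSR: p² = 2 + d² − 2cos(α−β) + 2d(sin β − sin α) = 107.399572; p = √p² = 10.363376; φ = atan2(cos α − cos β, d − sin α + sin β) = -0.001900 rad; t = (α − φ) mod 2π = 3.236374 rad, q = (φ − β) mod 2π = 3.359225 rad → L = 4.48·(3.236374 + 10.363376 + 3.359225) = 4.48·16.958976 = 75.976211 m
LSR: p² = d² − 2 + 2cos(α−β) + 2d(sin α + sin β) = 103.476442; p = √p² = 10.172337; φ = atan2(−cos α − cos β, d + sin α + sin β) − atan2(−2, p) = 0.385488 rad; t = (φ − α) mod 2π = 3.434200 rad, q = (φ − β) mod 2π = 3.746614 rad → L = 4.48·(3.434200 + 10.172337 + 3.746614) = 4.48·17.353151 = 77.742116 m
RSL: p² = d² − 2 + 2cos(α−β) − 2d(sin α + sin β) = 98.448977; p = √p² = 9.922146; φ = atan2(cos α + cos β, d − sin α − sin β) − atan2(2, p) = -0.394956 rad; t = (α − φ) mod 2π = 3.629429 rad, q = (β − φ) mod 2π = 3.317015 rad → L = 4.48·(3.629429 + 9.922146 + 3.317015) = 4.48·16.868591 = 75.571286 m
RLR: c = (6 − d² + 2cos(α−β) + 2d(sin α − sin β))/8 = -12.424946, |c| > 1 → infeasible
LRL: c = (6 − d² + 2cos(α−β) − 2d(sin α − sin β))/8 = -10.864136, |c| > 1 → infeasible
Shortest: LSL with L = 70.394717 m ≈ 70.3947 m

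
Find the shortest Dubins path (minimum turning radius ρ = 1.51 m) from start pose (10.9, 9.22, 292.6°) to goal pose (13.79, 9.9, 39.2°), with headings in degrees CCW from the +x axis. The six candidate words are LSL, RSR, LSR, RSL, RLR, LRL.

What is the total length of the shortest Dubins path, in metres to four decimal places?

9.8239 m

Let ψ = atan2(Δy, Δx) = atan2(0.68, 2.89) = 13.2405° be the start→goal bearing.
Normalize: d = |goal − start| / ρ = 2.968922/1.51 = 1.966174, α = (θ_start − ψ) mod 360° = 279.3595° = 4.875743 rad, β = (θ_goal − ψ) mod 360° = 25.9595° = 0.453078 rad.
Common terms: sin α = -0.986687, cos α = 0.162628, sin β = 0.437735, cos β = 0.899104, cos(α−β) = -0.285688, d² = 3.865839. Work in radians in the unit-radius frame; every candidate has L = ρ·(t + p + q).
LSL: p² = 2 + d² − 2cos(α−β) + 2d(sin α − sin β) = 0.835890; p = √p² = 0.914270; φ = atan2(cos β − cos α, d + sin α − sin β) = 0.936576 rad; t = (φ − α) mod 2π = 2.344018 rad, q = (β − φ) mod 2π = 5.799688 rad → L = 1.51·(2.344018 + 0.914270 + 5.799688) = 1.51·9.057977 = 13.677545 m
RSR: p² = 2 + d² − 2cos(α−β) + 2d(sin β − sin α) = 12.038541; p = √p² = 3.469660; φ = atan2(cos α − cos β, d − sin α + sin β) = -0.213889 rad; t = (α − φ) mod 2π = 5.089631 rad, q = (φ − β) mod 2π = 5.616218 rad → L = 1.51·(5.089631 + 3.469660 + 5.616218) = 1.51·14.175510 = 21.405020 m
LSR: p² = d² − 2 + 2cos(α−β) + 2d(sin α + sin β) = -0.864208 < 0 → infeasible
RSL: p² = d² − 2 + 2cos(α−β) − 2d(sin α + sin β) = 3.453133; p = √p² = 1.858261; φ = atan2(cos α + cos β, d − sin α − sin β) − atan2(2, p) = -0.422674 rad; t = (α − φ) mod 2π = 5.298416 rad, q = (β − φ) mod 2π = 0.875752 rad → L = 1.51·(5.298416 + 1.858261 + 0.875752) = 1.51·8.032429 = 12.128968 m
RLR: c = (6 − d² + 2cos(α−β) + 2d(sin α − sin β))/8 = -0.504818; p = 2π − arccos c = 4.183218 rad; φ = atan2(cos α − cos β, d − sin α + sin β) = -0.213889 rad; t = (α − φ + p/2) mod 2π = 0.898055 rad, q = (α − β − t + p) mod 2π = 1.424642 rad → L = 1.51·(0.898055 + 4.183218 + 1.424642) = 1.51·6.505915 = 9.823932 m
LRL: c = (6 − d² + 2cos(α−β) − 2d(sin α − sin β))/8 = 0.895514; p = 2π − arccos c = 5.821973 rad; φ = atan2(cos β − cos α, d + sin α − sin β) = 0.936576 rad; t = (φ − α + p/2) mod 2π = 5.255005 rad, q = (β − α − t + p) mod 2π = 2.427489 rad → L = 1.51·(5.255005 + 5.821973 + 2.427489) = 1.51·13.504467 = 20.391746 m
Shortest: RLR with L = 9.823932 m ≈ 9.8239 m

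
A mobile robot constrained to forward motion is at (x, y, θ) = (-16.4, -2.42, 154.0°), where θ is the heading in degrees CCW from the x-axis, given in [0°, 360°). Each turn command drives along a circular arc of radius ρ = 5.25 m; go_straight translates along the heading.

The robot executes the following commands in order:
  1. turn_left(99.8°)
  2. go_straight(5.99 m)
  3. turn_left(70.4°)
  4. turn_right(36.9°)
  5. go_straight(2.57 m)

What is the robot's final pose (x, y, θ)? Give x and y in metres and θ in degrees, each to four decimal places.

(-20.7379, -22.2995, 287.3000°)

set_pose: (x, y, θ) = (-16.4000, -2.4200, 154.0000°), ρ = 5.25
turn_left(99.8°): centre at ρ to the left, rotate +99.8° → (-23.7430, -5.6740, 253.8000°)
go_straight(5.99): x += 5.99·cos θ, y += 5.99·sin θ → (-25.4141, -11.4261, 253.8000°)
turn_left(70.4°): centre at ρ to the left, rotate +70.4° → (-23.4436, -17.1489, 324.2000°)
turn_right(36.9°): centre at ρ to the right, rotate −36.9° → (-21.5022, -19.8458, 287.3000°)
go_straight(2.57): x += 2.57·cos θ, y += 2.57·sin θ → (-20.7379, -22.2995, 287.3000°)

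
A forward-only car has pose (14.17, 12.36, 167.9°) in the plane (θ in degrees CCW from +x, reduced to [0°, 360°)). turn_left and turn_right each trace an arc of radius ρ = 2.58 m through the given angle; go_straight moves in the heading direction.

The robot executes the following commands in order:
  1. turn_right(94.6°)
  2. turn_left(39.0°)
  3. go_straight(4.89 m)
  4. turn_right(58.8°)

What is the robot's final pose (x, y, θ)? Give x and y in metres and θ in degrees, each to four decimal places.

set_pose: (x, y, θ) = (14.1700, 12.3600, 167.9000°), ρ = 2.58
turn_right(94.6°): centre at ρ to the right, rotate −94.6° → (12.2396, 15.6241, 73.3000°)
turn_left(39.0°): centre at ρ to the left, rotate +39.0° → (12.1555, 17.3445, 112.3000°)
go_straight(4.89): x += 4.89·cos θ, y += 4.89·sin θ → (10.3000, 21.8687, 112.3000°)
turn_right(58.8°): centre at ρ to the right, rotate −58.8° → (10.6130, 24.3824, 53.5000°)

(10.6130, 24.3824, 53.5000°)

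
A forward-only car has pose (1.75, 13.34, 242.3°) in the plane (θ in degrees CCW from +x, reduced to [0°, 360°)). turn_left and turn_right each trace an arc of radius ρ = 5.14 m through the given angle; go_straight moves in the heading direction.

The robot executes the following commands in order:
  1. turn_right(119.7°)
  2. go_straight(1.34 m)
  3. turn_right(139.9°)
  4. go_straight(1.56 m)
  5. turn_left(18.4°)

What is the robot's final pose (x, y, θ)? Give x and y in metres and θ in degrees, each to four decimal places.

(1.1222, 21.0702, 1.1000°)

set_pose: (x, y, θ) = (1.7500, 13.3400, 242.3000°), ρ = 5.14
turn_right(119.7°): centre at ρ to the right, rotate −119.7° → (-7.1311, 12.9600, 122.6000°)
go_straight(1.34): x += 1.34·cos θ, y += 1.34·sin θ → (-7.8531, 14.0889, 122.6000°)
turn_right(139.9°): centre at ρ to the right, rotate −139.9° → (-1.9944, 21.7656, -17.3000° ≡ 342.7000°)
go_straight(1.56): x += 1.56·cos θ, y += 1.56·sin θ → (-0.5049, 21.3017, 342.7000°)
turn_left(18.4°): centre at ρ to the left, rotate +18.4° → (1.1222, 21.0702, 361.1000° ≡ 1.1000°)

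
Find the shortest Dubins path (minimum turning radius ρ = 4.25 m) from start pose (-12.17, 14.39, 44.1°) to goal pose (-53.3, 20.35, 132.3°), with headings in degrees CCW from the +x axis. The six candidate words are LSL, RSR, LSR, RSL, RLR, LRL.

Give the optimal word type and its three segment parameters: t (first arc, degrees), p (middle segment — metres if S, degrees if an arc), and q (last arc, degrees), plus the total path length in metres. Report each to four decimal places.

LSR: t = 140.4020°, p = 34.4681 m, q = 52.2020°, L = 48.7548 m

Let ψ = atan2(Δy, Δx) = atan2(5.96, -41.13) = 171.7549° be the start→goal bearing.
Normalize: d = |goal − start| / ρ = 41.559578/4.25 = 9.778724, α = (θ_start − ψ) mod 360° = 232.3451° = 4.055188 rad, β = (θ_goal − ψ) mod 360° = 320.5451° = 5.594568 rad.
Common terms: sin α = -0.791705, cos α = -0.610904, sin β = -0.635470, cos β = 0.772125, cos(α−β) = 0.031411, d² = 95.623446. Work in radians in the unit-radius frame; every candidate has L = ρ·(t + p + q).
LSL: p² = 2 + d² − 2cos(α−β) + 2d(sin α − sin β) = 94.505070; p = √p² = 9.721372; φ = atan2(cos β − cos α, d + sin α − sin β) = 0.142751 rad; t = (φ − α) mod 2π = 2.370749 rad, q = (β − φ) mod 2π = 5.451817 rad → L = 4.25·(2.370749 + 9.721372 + 5.451817) = 4.25·17.543938 = 74.561735 m
RSR: p² = 2 + d² − 2cos(α−β) + 2d(sin β − sin α) = 100.616180; p = √p² = 10.030762; φ = atan2(cos α − cos β, d − sin α + sin β) = -0.138319 rad; t = (α − φ) mod 2π = 4.193507 rad, q = (φ − β) mod 2π = 0.550298 rad → L = 4.25·(4.193507 + 10.030762 + 0.550298) = 4.25·14.774567 = 62.791908 m
LSR: p² = d² − 2 + 2cos(α−β) + 2d(sin α + sin β) = 65.774363; p = √p² = 8.110140; φ = atan2(−cos α − cos β, d + sin α + sin β) − atan2(−2, p) = 0.222479 rad; t = (φ − α) mod 2π = 2.450476 rad, q = (φ − β) mod 2π = 0.911096 rad → L = 4.25·(2.450476 + 8.110140 + 0.911096) = 4.25·11.471712 = 48.754776 m
RSL: p² = d² − 2 + 2cos(α−β) − 2d(sin α + sin β) = 121.598173; p = √p² = 11.027156; φ = atan2(cos α + cos β, d − sin α − sin β) − atan2(2, p) = -0.165034 rad; t = (α − φ) mod 2π = 4.220221 rad, q = (β − φ) mod 2π = 5.759602 rad → L = 4.25·(4.220221 + 11.027156 + 5.759602) = 4.25·21.006979 = 89.279662 m
RLR: c = (6 − d² + 2cos(α−β) + 2d(sin α − sin β))/8 = -11.577022, |c| > 1 → infeasible
LRL: c = (6 − d² + 2cos(α−β) − 2d(sin α − sin β))/8 = -10.813134, |c| > 1 → infeasible
Shortest: LSR with L = 48.754776 m ≈ 48.7548 m
Convert LSR to answer units (arcs ×180/π): t = 2.450476·180/π = 140.4020°, p = ρ·p = 4.25·8.110140 = 34.4681 m, q = 0.911096·180/π = 52.2020°, L = 48.7548 m.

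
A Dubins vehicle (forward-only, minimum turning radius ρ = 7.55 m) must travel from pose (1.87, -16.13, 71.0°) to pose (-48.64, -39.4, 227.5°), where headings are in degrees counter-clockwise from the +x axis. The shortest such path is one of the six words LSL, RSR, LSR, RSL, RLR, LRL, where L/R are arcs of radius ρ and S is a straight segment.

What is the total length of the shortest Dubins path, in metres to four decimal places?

Let ψ = atan2(Δy, Δx) = atan2(-23.27, -50.51) = -155.2644° be the start→goal bearing.
Normalize: d = |goal − start| / ρ = 55.612526/7.55 = 7.365897, α = (θ_start − ψ) mod 360° = 226.2644° = 3.949059 rad, β = (θ_goal − ψ) mod 360° = 22.7644° = 0.397314 rad.
Common terms: sin α = -0.722538, cos α = -0.691331, sin β = 0.386943, cos β = 0.922104, cos(α−β) = -0.917060, d² = 54.256445. Work in radians in the unit-radius frame; every candidate has L = ρ·(t + p + q).
LSL: p² = 2 + d² − 2cos(α−β) + 2d(sin α − sin β) = 41.745912; p = √p² = 6.461108; φ = atan2(cos β − cos α, d + sin α − sin β) = 0.252386 rad; t = (φ − α) mod 2π = 2.586512 rad, q = (β − φ) mod 2π = 0.144929 rad → L = 7.55·(2.586512 + 6.461108 + 0.144929) = 7.55·9.192548 = 69.403737 m
RSR: p² = 2 + d² − 2cos(α−β) + 2d(sin β − sin α) = 74.435218; p = √p² = 8.627585; φ = atan2(cos α − cos β, d − sin α + sin β) = -0.188116 rad; t = (α − φ) mod 2π = 4.137176 rad, q = (φ − β) mod 2π = 5.697755 rad → L = 7.55·(4.137176 + 8.627585 + 5.697755) = 7.55·18.462515 = 139.391989 m
LSR: p² = d² − 2 + 2cos(α−β) + 2d(sin α + sin β) = 45.478410; p = √p² = 6.743768; φ = atan2(−cos α − cos β, d + sin α + sin β) − atan2(−2, p) = 0.255494 rad; t = (φ − α) mod 2π = 2.589619 rad, q = (φ − β) mod 2π = 6.141364 rad → L = 7.55·(2.589619 + 6.743768 + 6.141364) = 7.55·15.474752 = 116.834379 m
RSL: p² = d² − 2 + 2cos(α−β) − 2d(sin α + sin β) = 55.366239; p = √p² = 7.440849; φ = atan2(cos α + cos β, d − sin α − sin β) − atan2(2, p) = -0.232625 rad; t = (α − φ) mod 2π = 4.181684 rad, q = (β − φ) mod 2π = 0.629939 rad → L = 7.55·(4.181684 + 7.440849 + 0.629939) = 7.55·12.252473 = 92.506169 m
RLR: c = (6 − d² + 2cos(α−β) + 2d(sin α − sin β))/8 = -8.304402, |c| > 1 → infeasible
LRL: c = (6 − d² + 2cos(α−β) − 2d(sin α − sin β))/8 = -4.218239, |c| > 1 → infeasible
Shortest: LSL with L = 69.403737 m ≈ 69.4037 m

69.4037 m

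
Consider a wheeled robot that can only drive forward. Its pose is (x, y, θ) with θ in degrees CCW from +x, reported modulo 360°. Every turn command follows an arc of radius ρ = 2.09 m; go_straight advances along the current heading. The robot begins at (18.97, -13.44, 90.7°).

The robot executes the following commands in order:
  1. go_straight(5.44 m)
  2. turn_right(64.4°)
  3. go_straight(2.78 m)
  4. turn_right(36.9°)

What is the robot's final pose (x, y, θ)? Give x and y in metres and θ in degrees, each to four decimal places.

(23.8701, -4.6888, 349.4000°)

set_pose: (x, y, θ) = (18.9700, -13.4400, 90.7000°), ρ = 2.09
go_straight(5.44): x += 5.44·cos θ, y += 5.44·sin θ → (18.9035, -8.0004, 90.7000°)
turn_right(64.4°): centre at ρ to the right, rotate −64.4° → (20.0674, -6.1012, 26.3000°)
go_straight(2.78): x += 2.78·cos θ, y += 2.78·sin θ → (22.5596, -4.8695, 26.3000°)
turn_right(36.9°): centre at ρ to the right, rotate −36.9° → (23.8701, -4.6888, -10.6000° ≡ 349.4000°)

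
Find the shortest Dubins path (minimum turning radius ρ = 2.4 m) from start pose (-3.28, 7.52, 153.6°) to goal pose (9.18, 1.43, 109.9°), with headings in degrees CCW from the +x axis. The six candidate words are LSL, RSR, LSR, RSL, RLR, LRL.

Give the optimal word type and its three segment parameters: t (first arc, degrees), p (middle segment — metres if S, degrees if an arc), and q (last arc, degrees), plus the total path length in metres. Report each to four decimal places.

Let ψ = atan2(Δy, Δx) = atan2(-6.09, 12.46) = -26.0477° be the start→goal bearing.
Normalize: d = |goal − start| / ρ = 13.868659/2.4 = 5.778608, α = (θ_start − ψ) mod 360° = 179.6477° = 3.135444 rad, β = (θ_goal − ψ) mod 360° = 135.9477° = 2.372735 rad.
Common terms: sin α = 0.006148, cos α = -0.999981, sin β = 0.695314, cos β = -0.718706, cos(α−β) = 0.722967, d² = 33.392309. Work in radians in the unit-radius frame; every candidate has L = ρ·(t + p + q).
LSL: p² = 2 + d² − 2cos(α−β) + 2d(sin α − sin β) = 25.981534; p = √p² = 5.097208; φ = atan2(cos β − cos α, d + sin α − sin β) = 0.055210 rad; t = (φ − α) mod 2π = 3.202951 rad, q = (β − φ) mod 2π = 2.317525 rad → L = 2.4·(3.202951 + 5.097208 + 2.317525) = 2.4·10.617685 = 25.482444 m
RSR: p² = 2 + d² − 2cos(α−β) + 2d(sin β − sin α) = 41.911215; p = √p² = 6.473887; φ = atan2(cos α − cos β, d − sin α + sin β) = -0.043461 rad; t = (α − φ) mod 2π = 3.178906 rad, q = (φ − β) mod 2π = 3.866989 rad → L = 2.4·(3.178906 + 6.473887 + 3.866989) = 2.4·13.519781 = 32.447475 m
LSR: p² = d² − 2 + 2cos(α−β) + 2d(sin α + sin β) = 40.945200; p = √p² = 6.398844; φ = atan2(−cos α − cos β, d + sin α + sin β) − atan2(−2, p) = 0.562194 rad; t = (φ − α) mod 2π = 3.709935 rad, q = (φ − β) mod 2π = 4.472644 rad → L = 2.4·(3.709935 + 6.398844 + 4.472644) = 2.4·14.581422 = 34.995413 m
RSL: p² = d² − 2 + 2cos(α−β) − 2d(sin α + sin β) = 24.731286; p = √p² = 4.973056; φ = atan2(cos α + cos β, d − sin α − sin β) − atan2(2, p) = -0.708780 rad; t = (α − φ) mod 2π = 3.844224 rad, q = (β − φ) mod 2π = 3.081515 rad → L = 2.4·(3.844224 + 4.973056 + 3.081515) = 2.4·11.898795 = 28.557107 m
RLR: c = (6 − d² + 2cos(α−β) + 2d(sin α − sin β))/8 = -4.238902, |c| > 1 → infeasible
LRL: c = (6 − d² + 2cos(α−β) − 2d(sin α − sin β))/8 = -2.247692, |c| > 1 → infeasible
Shortest: LSL with L = 25.482444 m ≈ 25.4824 m
Convert LSL to answer units (arcs ×180/π): t = 3.202951·180/π = 183.5156°, p = ρ·p = 2.4·5.097208 = 12.2333 m, q = 2.317525·180/π = 132.7844°, L = 25.4824 m.

LSL: t = 183.5156°, p = 12.2333 m, q = 132.7844°, L = 25.4824 m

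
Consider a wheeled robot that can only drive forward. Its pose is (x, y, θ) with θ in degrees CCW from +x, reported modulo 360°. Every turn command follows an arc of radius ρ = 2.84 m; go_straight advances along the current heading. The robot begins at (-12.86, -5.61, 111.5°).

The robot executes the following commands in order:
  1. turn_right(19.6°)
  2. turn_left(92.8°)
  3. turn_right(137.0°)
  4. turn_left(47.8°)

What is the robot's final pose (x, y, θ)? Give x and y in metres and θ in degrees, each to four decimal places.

set_pose: (x, y, θ) = (-12.8600, -5.6100, 111.5000°), ρ = 2.84
turn_right(19.6°): centre at ρ to the right, rotate −19.6° → (-13.0561, -4.6633, 91.9000°)
turn_left(92.8°): centre at ρ to the left, rotate +92.8° → (-16.1272, -1.9270, 184.7000°)
turn_right(137.0°): centre at ρ to the right, rotate −137.0° → (-18.4605, 2.8148, 47.7000°)
turn_left(47.8°): centre at ρ to the left, rotate +47.8° → (-17.7341, 4.9984, 95.5000°)

(-17.7341, 4.9984, 95.5000°)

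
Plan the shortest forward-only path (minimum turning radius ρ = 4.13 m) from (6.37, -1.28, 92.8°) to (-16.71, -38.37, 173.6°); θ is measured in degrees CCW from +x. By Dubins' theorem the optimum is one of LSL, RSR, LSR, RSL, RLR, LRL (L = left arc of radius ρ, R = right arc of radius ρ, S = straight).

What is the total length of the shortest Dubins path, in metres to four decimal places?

Let ψ = atan2(Δy, Δx) = atan2(-37.09, -23.08) = -121.8928° be the start→goal bearing.
Normalize: d = |goal − start| / ρ = 43.684717/4.13 = 10.577413, α = (θ_start − ψ) mod 360° = 214.6928° = 3.747096 rad, β = (θ_goal − ψ) mod 360° = 295.4928° = 5.157322 rad.
Common terms: sin α = -0.569176, cos α = -0.822216, sin β = -0.902640, cos β = 0.430397, cos(α−β) = 0.159881, d² = 111.881673. Work in radians in the unit-radius frame; every candidate has L = ρ·(t + p + q).
LSL: p² = 2 + d² − 2cos(α−β) + 2d(sin α − sin β) = 120.616279; p = √p² = 10.982544; φ = atan2(cos β − cos α, d + sin α − sin β) = 0.114304 rad; t = (φ − α) mod 2π = 2.650393 rad, q = (β − φ) mod 2π = 5.043018 rad → L = 4.13·(2.650393 + 10.982544 + 5.043018) = 4.13·18.675956 = 77.131697 m
RSR: p² = 2 + d² − 2cos(α−β) + 2d(sin β − sin α) = 106.507541; p = √p² = 10.320249; φ = atan2(cos α − cos β, d − sin α + sin β) = -0.121674 rad; t = (α − φ) mod 2π = 3.868770 rad, q = (φ − β) mod 2π = 1.004189 rad → L = 4.13·(3.868770 + 10.320249 + 1.004189) = 4.13·15.193208 = 62.747951 m
LSR: p² = d² − 2 + 2cos(α−β) + 2d(sin α + sin β) = 79.065436; p = √p² = 8.891875; φ = atan2(−cos α − cos β, d + sin α + sin β) − atan2(−2, p) = 0.264247 rad; t = (φ − α) mod 2π = 2.800336 rad, q = (φ − β) mod 2π = 1.390110 rad → L = 4.13·(2.800336 + 8.891875 + 1.390110) = 4.13·13.082321 = 54.029985 m
RSL: p² = d² − 2 + 2cos(α−β) − 2d(sin α + sin β) = 141.337434; p = √p² = 11.888542; φ = atan2(cos α + cos β, d − sin α − sin β) − atan2(2, p) = -0.199175 rad; t = (α − φ) mod 2π = 3.946271 rad, q = (β − φ) mod 2π = 5.356497 rad → L = 4.13·(3.946271 + 11.888542 + 5.356497) = 4.13·21.191310 = 87.520111 m
RLR: c = (6 − d² + 2cos(α−β) + 2d(sin α − sin β))/8 = -12.313443, |c| > 1 → infeasible
LRL: c = (6 − d² + 2cos(α−β) − 2d(sin α − sin β))/8 = -14.077035, |c| > 1 → infeasible
Shortest: LSR with L = 54.029985 m ≈ 54.0300 m

54.0300 m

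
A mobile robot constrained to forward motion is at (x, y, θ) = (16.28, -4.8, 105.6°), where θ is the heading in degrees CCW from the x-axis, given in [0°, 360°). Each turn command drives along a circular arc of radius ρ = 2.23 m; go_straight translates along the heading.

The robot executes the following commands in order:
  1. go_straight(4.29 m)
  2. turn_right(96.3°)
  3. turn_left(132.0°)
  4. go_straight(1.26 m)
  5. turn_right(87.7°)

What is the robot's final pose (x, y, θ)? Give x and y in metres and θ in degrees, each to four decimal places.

set_pose: (x, y, θ) = (16.2800, -4.8000, 105.6000°), ρ = 2.23
go_straight(4.29): x += 4.29·cos θ, y += 4.29·sin θ → (15.1263, -0.6680, 105.6000°)
turn_right(96.3°): centre at ρ to the right, rotate −96.3° → (16.9138, 2.1323, 9.3000°)
turn_left(132.0°): centre at ρ to the left, rotate +132.0° → (17.9477, 6.0734, 141.3000°)
go_straight(1.26): x += 1.26·cos θ, y += 1.26·sin θ → (16.9644, 6.8612, 141.3000°)
turn_right(87.7°): centre at ρ to the right, rotate −87.7° → (16.5638, 9.9249, 53.6000°)

(16.5638, 9.9249, 53.6000°)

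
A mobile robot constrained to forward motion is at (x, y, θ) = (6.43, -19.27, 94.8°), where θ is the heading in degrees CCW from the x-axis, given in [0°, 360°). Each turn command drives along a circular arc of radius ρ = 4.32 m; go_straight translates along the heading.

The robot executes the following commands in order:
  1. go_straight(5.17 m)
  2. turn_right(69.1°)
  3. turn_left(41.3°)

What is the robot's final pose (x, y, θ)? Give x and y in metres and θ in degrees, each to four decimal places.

set_pose: (x, y, θ) = (6.4300, -19.2700, 94.8000°), ρ = 4.32
go_straight(5.17): x += 5.17·cos θ, y += 5.17·sin θ → (5.9974, -14.1181, 94.8000°)
turn_right(69.1°): centre at ρ to the right, rotate −69.1° → (8.4288, -9.8640, 25.7000°)
turn_left(41.3°): centre at ρ to the left, rotate +41.3° → (10.5320, -7.6593, 67.0000°)

(10.5320, -7.6593, 67.0000°)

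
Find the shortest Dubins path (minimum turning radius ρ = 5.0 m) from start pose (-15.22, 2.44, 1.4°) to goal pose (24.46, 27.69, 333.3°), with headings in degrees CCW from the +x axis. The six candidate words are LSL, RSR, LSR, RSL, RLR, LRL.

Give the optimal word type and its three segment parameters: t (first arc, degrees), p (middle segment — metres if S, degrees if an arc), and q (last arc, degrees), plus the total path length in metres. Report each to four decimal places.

LSR: t = 35.6068°, p = 39.4915 m, q = 63.7068°, L = 48.1582 m

Let ψ = atan2(Δy, Δx) = atan2(25.25, 39.68) = 32.4703° be the start→goal bearing.
Normalize: d = |goal − start| / ρ = 47.032594/5.0 = 9.406519, α = (θ_start − ψ) mod 360° = 328.9297° = 5.740907 rad, β = (θ_goal − ψ) mod 360° = 300.8297° = 5.250469 rad.
Common terms: sin α = -0.516089, cos α = 0.856535, sin β = -0.858694, cos β = 0.512489, cos(α−β) = 0.882127, d² = 88.482596. Work in radians in the unit-radius frame; every candidate has L = ρ·(t + p + q).
LSL: p² = 2 + d² − 2cos(α−β) + 2d(sin α − sin β) = 95.163787; p = √p² = 9.755193; φ = atan2(cos β − cos α, d + sin α − sin β) = -0.035275 rad; t = (φ − α) mod 2π = 0.507003 rad, q = (β − φ) mod 2π = 5.285745 rad → L = 5.0·(0.507003 + 9.755193 + 5.285745) = 5.0·15.547941 = 77.739703 m
RSR: p² = 2 + d² − 2cos(α−β) + 2d(sin β − sin α) = 82.272898; p = √p² = 9.070441; φ = atan2(cos α − cos β, d − sin α + sin β) = 0.037940 rad; t = (α − φ) mod 2π = 5.702967 rad, q = (φ − β) mod 2π = 1.070655 rad → L = 5.0·(5.702967 + 9.070441 + 1.070655) = 5.0·15.844064 = 79.220318 m
LSR: p² = d² − 2 + 2cos(α−β) + 2d(sin α + sin β) = 62.383010; p = √p² = 7.898292; φ = atan2(−cos α − cos β, d + sin α + sin β) − atan2(−2, p) = 0.079177 rad; t = (φ − α) mod 2π = 0.621455 rad, q = (φ − β) mod 2π = 1.111893 rad → L = 5.0·(0.621455 + 7.898292 + 1.111893) = 5.0·9.631640 = 48.158199 m
RSL: p² = d² − 2 + 2cos(α−β) − 2d(sin α + sin β) = 114.110689; p = √p² = 10.682261; φ = atan2(cos α + cos β, d − sin α − sin β) − atan2(2, p) = -0.058778 rad; t = (α − φ) mod 2π = 5.799685 rad, q = (β − φ) mod 2π = 5.309248 rad → L = 5.0·(5.799685 + 10.682261 + 5.309248) = 5.0·21.791193 = 108.955967 m
RLR: c = (6 − d² + 2cos(α−β) + 2d(sin α − sin β))/8 = -9.284112, |c| > 1 → infeasible
LRL: c = (6 − d² + 2cos(α−β) − 2d(sin α − sin β))/8 = -10.895473, |c| > 1 → infeasible
Shortest: LSR with L = 48.158199 m ≈ 48.1582 m
Convert LSR to answer units (arcs ×180/π): t = 0.621455·180/π = 35.6068°, p = ρ·p = 5.0·7.898292 = 39.4915 m, q = 1.111893·180/π = 63.7068°, L = 48.1582 m.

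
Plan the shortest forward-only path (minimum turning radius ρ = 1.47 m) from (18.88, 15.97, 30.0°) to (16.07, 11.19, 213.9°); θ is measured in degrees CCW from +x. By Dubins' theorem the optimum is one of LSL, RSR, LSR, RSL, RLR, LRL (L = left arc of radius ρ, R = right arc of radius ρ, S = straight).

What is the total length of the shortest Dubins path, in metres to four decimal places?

9.4464 m

Let ψ = atan2(Δy, Δx) = atan2(-4.78, -2.81) = -120.4498° be the start→goal bearing.
Normalize: d = |goal − start| / ρ = 5.544772/1.47 = 3.771954, α = (θ_start − ψ) mod 360° = 150.4498° = 2.625845 rad, β = (θ_goal − ψ) mod 360° = 334.3498° = 5.835505 rad.
Common terms: sin α = 0.493186, cos α = -0.869924, sin β = -0.432875, cos β = 0.901454, cos(α−β) = -0.997684, d² = 14.227637. Work in radians in the unit-radius frame; every candidate has L = ρ·(t + p + q).
LSL: p² = 2 + d² − 2cos(α−β) + 2d(sin α − sin β) = 25.209123; p = √p² = 5.020869; φ = atan2(cos β − cos α, d + sin α − sin β) = 0.360565 rad; t = (φ − α) mod 2π = 4.017906 rad, q = (β − φ) mod 2π = 5.474940 rad → L = 1.47·(4.017906 + 5.020869 + 5.474940) = 1.47·14.513715 = 21.335160 m
RSR: p² = 2 + d² − 2cos(α−β) + 2d(sin β − sin α) = 11.236888; p = √p² = 3.352147; φ = atan2(cos α − cos β, d − sin α + sin β) = -0.556751 rad; t = (α − φ) mod 2π = 3.182596 rad, q = (φ − β) mod 2π = 6.174114 rad → L = 1.47·(3.182596 + 3.352147 + 6.174114) = 1.47·12.708857 = 18.682020 m
LSR: p² = d² − 2 + 2cos(α−β) + 2d(sin α + sin β) = 10.687243; p = √p² = 3.269135; φ = atan2(−cos α − cos β, d + sin α + sin β) − atan2(−2, p) = 0.540811 rad; t = (φ − α) mod 2π = 4.198151 rad, q = (φ − β) mod 2π = 0.988491 rad → L = 1.47·(4.198151 + 3.269135 + 0.988491) = 1.47·8.455777 = 12.429993 m
RSL: p² = d² − 2 + 2cos(α−β) − 2d(sin α + sin β) = 9.777293; p = √p² = 3.126866; φ = atan2(cos α + cos β, d − sin α − sin β) − atan2(2, p) = -0.560548 rad; t = (α − φ) mod 2π = 3.186392 rad, q = (β − φ) mod 2π = 0.112868 rad → L = 1.47·(3.186392 + 3.126866 + 0.112868) = 1.47·6.426126 = 9.446406 m
RLR: c = (6 − d² + 2cos(α−β) + 2d(sin α − sin β))/8 = -0.404611; p = 2π − arccos c = 4.295836 rad; φ = atan2(cos α − cos β, d − sin α + sin β) = -0.556751 rad; t = (α − φ + p/2) mod 2π = 5.330514 rad, q = (α − β − t + p) mod 2π = 2.038846 rad → L = 1.47·(5.330514 + 4.295836 + 2.038846) = 1.47·11.665196 = 17.147838 m
LRL: c = (6 − d² + 2cos(α−β) − 2d(sin α − sin β))/8 = -2.151140, |c| > 1 → infeasible
Shortest: RSL with L = 9.446406 m ≈ 9.4464 m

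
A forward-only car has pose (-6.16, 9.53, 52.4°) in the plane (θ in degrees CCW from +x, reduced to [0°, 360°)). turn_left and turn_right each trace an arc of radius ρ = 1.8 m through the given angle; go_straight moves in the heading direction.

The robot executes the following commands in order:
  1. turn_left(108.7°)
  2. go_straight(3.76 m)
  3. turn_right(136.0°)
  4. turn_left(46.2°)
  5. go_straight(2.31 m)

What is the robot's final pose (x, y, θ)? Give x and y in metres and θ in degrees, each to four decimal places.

(-9.0588, 20.1231, 71.3000°)

set_pose: (x, y, θ) = (-6.1600, 9.5300, 52.4000°), ρ = 1.8
turn_left(108.7°): centre at ρ to the left, rotate +108.7° → (-7.0031, 12.3312, 161.1000°)
go_straight(3.76): x += 3.76·cos θ, y += 3.76·sin θ → (-10.5604, 13.5491, 161.1000°)
turn_right(136.0°): centre at ρ to the right, rotate −136.0° → (-10.7409, 16.8821, 25.1000°)
turn_left(46.2°): centre at ρ to the left, rotate +46.2° → (-9.7994, 17.9350, 71.3000°)
go_straight(2.31): x += 2.31·cos θ, y += 2.31·sin θ → (-9.0588, 20.1231, 71.3000°)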